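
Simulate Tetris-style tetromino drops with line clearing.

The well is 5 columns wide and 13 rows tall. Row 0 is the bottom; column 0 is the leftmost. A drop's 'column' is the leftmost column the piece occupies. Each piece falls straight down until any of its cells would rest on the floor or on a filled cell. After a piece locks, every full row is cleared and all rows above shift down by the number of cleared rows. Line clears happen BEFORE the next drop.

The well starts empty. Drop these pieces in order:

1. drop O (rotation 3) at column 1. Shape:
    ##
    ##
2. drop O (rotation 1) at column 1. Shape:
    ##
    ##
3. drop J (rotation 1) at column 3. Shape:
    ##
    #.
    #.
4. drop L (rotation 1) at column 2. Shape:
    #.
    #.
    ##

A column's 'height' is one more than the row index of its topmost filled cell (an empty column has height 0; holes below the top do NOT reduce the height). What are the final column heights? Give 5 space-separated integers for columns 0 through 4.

Drop 1: O rot3 at col 1 lands with bottom-row=0; cleared 0 line(s) (total 0); column heights now [0 2 2 0 0], max=2
Drop 2: O rot1 at col 1 lands with bottom-row=2; cleared 0 line(s) (total 0); column heights now [0 4 4 0 0], max=4
Drop 3: J rot1 at col 3 lands with bottom-row=0; cleared 0 line(s) (total 0); column heights now [0 4 4 3 3], max=4
Drop 4: L rot1 at col 2 lands with bottom-row=4; cleared 0 line(s) (total 0); column heights now [0 4 7 5 3], max=7

Answer: 0 4 7 5 3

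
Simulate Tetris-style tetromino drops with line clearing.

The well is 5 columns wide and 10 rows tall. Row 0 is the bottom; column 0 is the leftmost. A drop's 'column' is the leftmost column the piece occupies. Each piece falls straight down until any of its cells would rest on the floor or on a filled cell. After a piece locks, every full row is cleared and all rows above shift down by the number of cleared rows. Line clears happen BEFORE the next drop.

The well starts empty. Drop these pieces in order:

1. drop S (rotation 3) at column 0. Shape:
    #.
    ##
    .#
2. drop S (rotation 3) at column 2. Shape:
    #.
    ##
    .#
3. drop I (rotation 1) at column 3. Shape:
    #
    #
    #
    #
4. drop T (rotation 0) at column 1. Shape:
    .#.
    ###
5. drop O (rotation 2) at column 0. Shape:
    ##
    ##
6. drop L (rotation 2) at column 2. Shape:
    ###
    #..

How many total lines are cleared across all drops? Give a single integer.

Answer: 0

Derivation:
Drop 1: S rot3 at col 0 lands with bottom-row=0; cleared 0 line(s) (total 0); column heights now [3 2 0 0 0], max=3
Drop 2: S rot3 at col 2 lands with bottom-row=0; cleared 0 line(s) (total 0); column heights now [3 2 3 2 0], max=3
Drop 3: I rot1 at col 3 lands with bottom-row=2; cleared 0 line(s) (total 0); column heights now [3 2 3 6 0], max=6
Drop 4: T rot0 at col 1 lands with bottom-row=6; cleared 0 line(s) (total 0); column heights now [3 7 8 7 0], max=8
Drop 5: O rot2 at col 0 lands with bottom-row=7; cleared 0 line(s) (total 0); column heights now [9 9 8 7 0], max=9
Drop 6: L rot2 at col 2 lands with bottom-row=8; cleared 0 line(s) (total 0); column heights now [9 9 10 10 10], max=10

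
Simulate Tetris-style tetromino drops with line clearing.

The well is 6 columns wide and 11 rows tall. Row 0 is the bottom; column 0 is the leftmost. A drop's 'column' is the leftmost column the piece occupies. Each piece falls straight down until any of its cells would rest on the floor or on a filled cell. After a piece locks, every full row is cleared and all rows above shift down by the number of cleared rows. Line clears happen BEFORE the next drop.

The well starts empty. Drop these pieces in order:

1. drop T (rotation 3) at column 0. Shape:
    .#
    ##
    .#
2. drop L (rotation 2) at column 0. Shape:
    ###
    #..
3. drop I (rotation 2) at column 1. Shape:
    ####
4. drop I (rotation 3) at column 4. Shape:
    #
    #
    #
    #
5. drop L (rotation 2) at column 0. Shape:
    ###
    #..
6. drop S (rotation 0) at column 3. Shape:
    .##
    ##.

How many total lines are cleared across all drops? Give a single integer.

Answer: 0

Derivation:
Drop 1: T rot3 at col 0 lands with bottom-row=0; cleared 0 line(s) (total 0); column heights now [2 3 0 0 0 0], max=3
Drop 2: L rot2 at col 0 lands with bottom-row=2; cleared 0 line(s) (total 0); column heights now [4 4 4 0 0 0], max=4
Drop 3: I rot2 at col 1 lands with bottom-row=4; cleared 0 line(s) (total 0); column heights now [4 5 5 5 5 0], max=5
Drop 4: I rot3 at col 4 lands with bottom-row=5; cleared 0 line(s) (total 0); column heights now [4 5 5 5 9 0], max=9
Drop 5: L rot2 at col 0 lands with bottom-row=4; cleared 0 line(s) (total 0); column heights now [6 6 6 5 9 0], max=9
Drop 6: S rot0 at col 3 lands with bottom-row=9; cleared 0 line(s) (total 0); column heights now [6 6 6 10 11 11], max=11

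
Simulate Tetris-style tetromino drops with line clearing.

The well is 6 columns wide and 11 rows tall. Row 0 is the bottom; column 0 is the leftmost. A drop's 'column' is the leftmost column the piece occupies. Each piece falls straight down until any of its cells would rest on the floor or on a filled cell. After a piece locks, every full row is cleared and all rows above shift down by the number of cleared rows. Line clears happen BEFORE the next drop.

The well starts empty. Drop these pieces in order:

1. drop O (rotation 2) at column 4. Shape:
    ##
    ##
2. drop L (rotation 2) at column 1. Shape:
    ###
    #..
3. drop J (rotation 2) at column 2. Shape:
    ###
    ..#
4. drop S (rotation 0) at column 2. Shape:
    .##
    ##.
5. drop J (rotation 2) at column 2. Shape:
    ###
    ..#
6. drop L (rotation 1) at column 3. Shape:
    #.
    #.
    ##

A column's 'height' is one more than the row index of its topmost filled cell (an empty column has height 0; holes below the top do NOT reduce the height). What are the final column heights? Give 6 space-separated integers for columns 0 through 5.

Answer: 0 2 8 11 9 2

Derivation:
Drop 1: O rot2 at col 4 lands with bottom-row=0; cleared 0 line(s) (total 0); column heights now [0 0 0 0 2 2], max=2
Drop 2: L rot2 at col 1 lands with bottom-row=0; cleared 0 line(s) (total 0); column heights now [0 2 2 2 2 2], max=2
Drop 3: J rot2 at col 2 lands with bottom-row=2; cleared 0 line(s) (total 0); column heights now [0 2 4 4 4 2], max=4
Drop 4: S rot0 at col 2 lands with bottom-row=4; cleared 0 line(s) (total 0); column heights now [0 2 5 6 6 2], max=6
Drop 5: J rot2 at col 2 lands with bottom-row=6; cleared 0 line(s) (total 0); column heights now [0 2 8 8 8 2], max=8
Drop 6: L rot1 at col 3 lands with bottom-row=8; cleared 0 line(s) (total 0); column heights now [0 2 8 11 9 2], max=11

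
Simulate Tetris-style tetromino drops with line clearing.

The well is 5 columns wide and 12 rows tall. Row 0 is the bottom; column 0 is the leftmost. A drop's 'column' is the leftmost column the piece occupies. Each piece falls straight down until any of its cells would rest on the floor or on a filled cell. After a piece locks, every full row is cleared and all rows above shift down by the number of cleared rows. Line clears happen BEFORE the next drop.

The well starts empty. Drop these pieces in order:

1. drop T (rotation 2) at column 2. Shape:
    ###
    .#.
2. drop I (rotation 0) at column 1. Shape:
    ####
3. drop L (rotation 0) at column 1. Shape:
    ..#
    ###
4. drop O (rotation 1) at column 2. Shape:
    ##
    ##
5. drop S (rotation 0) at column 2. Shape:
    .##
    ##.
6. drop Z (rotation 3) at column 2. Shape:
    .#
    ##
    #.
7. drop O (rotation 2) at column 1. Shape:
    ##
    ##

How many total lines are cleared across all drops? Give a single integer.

Drop 1: T rot2 at col 2 lands with bottom-row=0; cleared 0 line(s) (total 0); column heights now [0 0 2 2 2], max=2
Drop 2: I rot0 at col 1 lands with bottom-row=2; cleared 0 line(s) (total 0); column heights now [0 3 3 3 3], max=3
Drop 3: L rot0 at col 1 lands with bottom-row=3; cleared 0 line(s) (total 0); column heights now [0 4 4 5 3], max=5
Drop 4: O rot1 at col 2 lands with bottom-row=5; cleared 0 line(s) (total 0); column heights now [0 4 7 7 3], max=7
Drop 5: S rot0 at col 2 lands with bottom-row=7; cleared 0 line(s) (total 0); column heights now [0 4 8 9 9], max=9
Drop 6: Z rot3 at col 2 lands with bottom-row=8; cleared 0 line(s) (total 0); column heights now [0 4 10 11 9], max=11
Drop 7: O rot2 at col 1 lands with bottom-row=10; cleared 0 line(s) (total 0); column heights now [0 12 12 11 9], max=12

Answer: 0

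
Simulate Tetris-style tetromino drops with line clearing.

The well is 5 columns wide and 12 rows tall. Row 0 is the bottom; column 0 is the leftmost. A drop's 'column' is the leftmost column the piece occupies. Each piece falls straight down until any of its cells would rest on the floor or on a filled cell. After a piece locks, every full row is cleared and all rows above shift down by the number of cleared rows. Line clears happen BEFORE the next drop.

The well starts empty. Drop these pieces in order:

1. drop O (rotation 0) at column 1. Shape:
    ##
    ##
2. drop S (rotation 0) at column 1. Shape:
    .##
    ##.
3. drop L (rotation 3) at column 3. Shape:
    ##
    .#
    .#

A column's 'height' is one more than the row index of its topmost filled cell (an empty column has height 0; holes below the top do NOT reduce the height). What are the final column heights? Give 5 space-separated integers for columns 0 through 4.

Drop 1: O rot0 at col 1 lands with bottom-row=0; cleared 0 line(s) (total 0); column heights now [0 2 2 0 0], max=2
Drop 2: S rot0 at col 1 lands with bottom-row=2; cleared 0 line(s) (total 0); column heights now [0 3 4 4 0], max=4
Drop 3: L rot3 at col 3 lands with bottom-row=2; cleared 0 line(s) (total 0); column heights now [0 3 4 5 5], max=5

Answer: 0 3 4 5 5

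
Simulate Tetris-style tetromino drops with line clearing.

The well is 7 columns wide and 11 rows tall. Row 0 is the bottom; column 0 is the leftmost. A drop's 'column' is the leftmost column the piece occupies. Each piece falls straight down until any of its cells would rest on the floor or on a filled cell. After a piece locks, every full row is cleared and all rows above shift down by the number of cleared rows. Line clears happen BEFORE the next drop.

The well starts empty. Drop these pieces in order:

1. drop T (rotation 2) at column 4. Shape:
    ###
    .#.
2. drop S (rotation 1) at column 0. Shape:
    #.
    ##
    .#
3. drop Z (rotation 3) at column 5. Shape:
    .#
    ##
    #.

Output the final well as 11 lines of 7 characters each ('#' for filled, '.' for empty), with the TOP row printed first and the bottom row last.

Answer: .......
.......
.......
.......
.......
.......
......#
.....##
#....#.
##..###
.#...#.

Derivation:
Drop 1: T rot2 at col 4 lands with bottom-row=0; cleared 0 line(s) (total 0); column heights now [0 0 0 0 2 2 2], max=2
Drop 2: S rot1 at col 0 lands with bottom-row=0; cleared 0 line(s) (total 0); column heights now [3 2 0 0 2 2 2], max=3
Drop 3: Z rot3 at col 5 lands with bottom-row=2; cleared 0 line(s) (total 0); column heights now [3 2 0 0 2 4 5], max=5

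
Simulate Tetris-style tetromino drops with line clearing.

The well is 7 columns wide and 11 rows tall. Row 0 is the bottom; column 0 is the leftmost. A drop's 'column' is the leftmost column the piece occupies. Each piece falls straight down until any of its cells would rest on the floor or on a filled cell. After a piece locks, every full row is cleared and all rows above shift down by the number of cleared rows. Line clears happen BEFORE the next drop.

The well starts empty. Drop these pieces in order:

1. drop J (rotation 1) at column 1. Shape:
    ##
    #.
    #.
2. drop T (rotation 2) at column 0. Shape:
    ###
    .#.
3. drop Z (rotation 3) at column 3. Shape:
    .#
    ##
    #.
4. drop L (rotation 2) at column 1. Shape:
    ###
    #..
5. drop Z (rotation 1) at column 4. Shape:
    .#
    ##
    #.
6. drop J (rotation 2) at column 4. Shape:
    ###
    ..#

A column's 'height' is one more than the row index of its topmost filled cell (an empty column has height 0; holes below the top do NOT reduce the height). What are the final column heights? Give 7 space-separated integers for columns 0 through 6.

Answer: 5 7 7 7 7 7 7

Derivation:
Drop 1: J rot1 at col 1 lands with bottom-row=0; cleared 0 line(s) (total 0); column heights now [0 3 3 0 0 0 0], max=3
Drop 2: T rot2 at col 0 lands with bottom-row=3; cleared 0 line(s) (total 0); column heights now [5 5 5 0 0 0 0], max=5
Drop 3: Z rot3 at col 3 lands with bottom-row=0; cleared 0 line(s) (total 0); column heights now [5 5 5 2 3 0 0], max=5
Drop 4: L rot2 at col 1 lands with bottom-row=5; cleared 0 line(s) (total 0); column heights now [5 7 7 7 3 0 0], max=7
Drop 5: Z rot1 at col 4 lands with bottom-row=3; cleared 0 line(s) (total 0); column heights now [5 7 7 7 5 6 0], max=7
Drop 6: J rot2 at col 4 lands with bottom-row=5; cleared 0 line(s) (total 0); column heights now [5 7 7 7 7 7 7], max=7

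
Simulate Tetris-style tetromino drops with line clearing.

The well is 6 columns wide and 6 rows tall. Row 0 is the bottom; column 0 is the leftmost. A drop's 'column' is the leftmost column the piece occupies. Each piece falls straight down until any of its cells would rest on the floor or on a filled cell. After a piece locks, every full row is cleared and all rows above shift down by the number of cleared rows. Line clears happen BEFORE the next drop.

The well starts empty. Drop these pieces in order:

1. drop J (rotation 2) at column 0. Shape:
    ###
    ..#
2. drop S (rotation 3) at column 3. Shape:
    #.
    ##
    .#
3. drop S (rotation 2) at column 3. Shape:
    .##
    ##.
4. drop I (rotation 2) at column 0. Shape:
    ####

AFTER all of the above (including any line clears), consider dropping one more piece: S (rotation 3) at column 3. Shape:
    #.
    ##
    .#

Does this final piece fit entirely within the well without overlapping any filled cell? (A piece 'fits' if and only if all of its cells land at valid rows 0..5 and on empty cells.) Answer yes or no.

Answer: no

Derivation:
Drop 1: J rot2 at col 0 lands with bottom-row=0; cleared 0 line(s) (total 0); column heights now [2 2 2 0 0 0], max=2
Drop 2: S rot3 at col 3 lands with bottom-row=0; cleared 0 line(s) (total 0); column heights now [2 2 2 3 2 0], max=3
Drop 3: S rot2 at col 3 lands with bottom-row=3; cleared 0 line(s) (total 0); column heights now [2 2 2 4 5 5], max=5
Drop 4: I rot2 at col 0 lands with bottom-row=4; cleared 1 line(s) (total 1); column heights now [2 2 2 4 4 0], max=4
Test piece S rot3 at col 3 (width 2): heights before test = [2 2 2 4 4 0]; fits = False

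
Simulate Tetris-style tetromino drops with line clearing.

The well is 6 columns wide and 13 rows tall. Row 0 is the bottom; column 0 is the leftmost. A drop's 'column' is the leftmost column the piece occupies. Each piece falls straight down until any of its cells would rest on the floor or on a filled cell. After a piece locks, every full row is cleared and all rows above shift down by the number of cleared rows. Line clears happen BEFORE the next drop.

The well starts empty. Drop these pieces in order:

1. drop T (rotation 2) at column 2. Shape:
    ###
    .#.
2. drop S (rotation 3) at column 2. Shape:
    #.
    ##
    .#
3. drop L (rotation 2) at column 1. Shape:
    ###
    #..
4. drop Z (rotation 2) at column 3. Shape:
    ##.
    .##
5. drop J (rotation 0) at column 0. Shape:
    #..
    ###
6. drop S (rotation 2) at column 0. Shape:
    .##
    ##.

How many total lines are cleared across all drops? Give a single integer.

Drop 1: T rot2 at col 2 lands with bottom-row=0; cleared 0 line(s) (total 0); column heights now [0 0 2 2 2 0], max=2
Drop 2: S rot3 at col 2 lands with bottom-row=2; cleared 0 line(s) (total 0); column heights now [0 0 5 4 2 0], max=5
Drop 3: L rot2 at col 1 lands with bottom-row=4; cleared 0 line(s) (total 0); column heights now [0 6 6 6 2 0], max=6
Drop 4: Z rot2 at col 3 lands with bottom-row=5; cleared 0 line(s) (total 0); column heights now [0 6 6 7 7 6], max=7
Drop 5: J rot0 at col 0 lands with bottom-row=6; cleared 0 line(s) (total 0); column heights now [8 7 7 7 7 6], max=8
Drop 6: S rot2 at col 0 lands with bottom-row=8; cleared 0 line(s) (total 0); column heights now [9 10 10 7 7 6], max=10

Answer: 0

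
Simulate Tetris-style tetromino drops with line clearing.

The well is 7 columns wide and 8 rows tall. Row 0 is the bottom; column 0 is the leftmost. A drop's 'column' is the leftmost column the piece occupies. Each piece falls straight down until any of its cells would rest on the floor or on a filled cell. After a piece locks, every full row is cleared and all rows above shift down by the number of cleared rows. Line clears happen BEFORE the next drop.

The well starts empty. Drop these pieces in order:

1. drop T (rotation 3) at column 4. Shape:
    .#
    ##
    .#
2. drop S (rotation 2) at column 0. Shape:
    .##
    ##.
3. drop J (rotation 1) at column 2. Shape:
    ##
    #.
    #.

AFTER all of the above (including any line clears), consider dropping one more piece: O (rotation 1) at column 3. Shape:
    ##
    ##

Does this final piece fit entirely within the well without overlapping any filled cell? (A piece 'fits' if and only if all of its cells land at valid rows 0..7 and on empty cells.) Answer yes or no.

Drop 1: T rot3 at col 4 lands with bottom-row=0; cleared 0 line(s) (total 0); column heights now [0 0 0 0 2 3 0], max=3
Drop 2: S rot2 at col 0 lands with bottom-row=0; cleared 0 line(s) (total 0); column heights now [1 2 2 0 2 3 0], max=3
Drop 3: J rot1 at col 2 lands with bottom-row=2; cleared 0 line(s) (total 0); column heights now [1 2 5 5 2 3 0], max=5
Test piece O rot1 at col 3 (width 2): heights before test = [1 2 5 5 2 3 0]; fits = True

Answer: yes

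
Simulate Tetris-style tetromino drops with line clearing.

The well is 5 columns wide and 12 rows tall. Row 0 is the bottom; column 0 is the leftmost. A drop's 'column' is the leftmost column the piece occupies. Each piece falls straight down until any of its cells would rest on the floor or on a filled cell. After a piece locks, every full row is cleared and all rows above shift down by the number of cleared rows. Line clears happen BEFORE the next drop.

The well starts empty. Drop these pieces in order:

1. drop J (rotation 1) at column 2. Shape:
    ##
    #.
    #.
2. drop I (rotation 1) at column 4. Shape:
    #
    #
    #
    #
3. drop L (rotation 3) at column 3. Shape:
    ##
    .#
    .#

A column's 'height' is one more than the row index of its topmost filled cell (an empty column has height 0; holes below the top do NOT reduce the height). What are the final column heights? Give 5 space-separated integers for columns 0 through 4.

Drop 1: J rot1 at col 2 lands with bottom-row=0; cleared 0 line(s) (total 0); column heights now [0 0 3 3 0], max=3
Drop 2: I rot1 at col 4 lands with bottom-row=0; cleared 0 line(s) (total 0); column heights now [0 0 3 3 4], max=4
Drop 3: L rot3 at col 3 lands with bottom-row=4; cleared 0 line(s) (total 0); column heights now [0 0 3 7 7], max=7

Answer: 0 0 3 7 7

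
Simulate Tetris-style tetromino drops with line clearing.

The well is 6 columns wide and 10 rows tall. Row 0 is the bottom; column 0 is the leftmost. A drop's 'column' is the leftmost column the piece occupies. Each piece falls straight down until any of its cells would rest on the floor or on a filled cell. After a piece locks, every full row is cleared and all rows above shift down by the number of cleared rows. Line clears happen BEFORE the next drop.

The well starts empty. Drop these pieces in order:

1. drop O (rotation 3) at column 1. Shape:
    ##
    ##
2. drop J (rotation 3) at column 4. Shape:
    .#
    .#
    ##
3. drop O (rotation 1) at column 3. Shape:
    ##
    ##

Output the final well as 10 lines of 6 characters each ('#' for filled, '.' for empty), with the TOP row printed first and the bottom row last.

Drop 1: O rot3 at col 1 lands with bottom-row=0; cleared 0 line(s) (total 0); column heights now [0 2 2 0 0 0], max=2
Drop 2: J rot3 at col 4 lands with bottom-row=0; cleared 0 line(s) (total 0); column heights now [0 2 2 0 1 3], max=3
Drop 3: O rot1 at col 3 lands with bottom-row=1; cleared 0 line(s) (total 0); column heights now [0 2 2 3 3 3], max=3

Answer: ......
......
......
......
......
......
......
...###
.#####
.##.##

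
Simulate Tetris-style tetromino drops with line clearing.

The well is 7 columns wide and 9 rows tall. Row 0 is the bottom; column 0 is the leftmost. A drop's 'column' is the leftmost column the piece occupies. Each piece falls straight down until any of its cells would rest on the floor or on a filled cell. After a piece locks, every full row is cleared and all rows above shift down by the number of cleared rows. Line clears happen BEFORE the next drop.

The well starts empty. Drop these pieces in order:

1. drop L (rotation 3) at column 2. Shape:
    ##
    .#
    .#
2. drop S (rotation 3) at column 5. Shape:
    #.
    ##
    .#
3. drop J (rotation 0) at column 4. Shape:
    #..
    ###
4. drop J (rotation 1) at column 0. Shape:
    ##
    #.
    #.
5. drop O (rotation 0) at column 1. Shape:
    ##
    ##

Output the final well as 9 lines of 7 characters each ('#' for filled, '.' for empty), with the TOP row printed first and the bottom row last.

Answer: .......
.......
.......
.......
.##.#..
.##.###
####.#.
#..#.##
#..#..#

Derivation:
Drop 1: L rot3 at col 2 lands with bottom-row=0; cleared 0 line(s) (total 0); column heights now [0 0 3 3 0 0 0], max=3
Drop 2: S rot3 at col 5 lands with bottom-row=0; cleared 0 line(s) (total 0); column heights now [0 0 3 3 0 3 2], max=3
Drop 3: J rot0 at col 4 lands with bottom-row=3; cleared 0 line(s) (total 0); column heights now [0 0 3 3 5 4 4], max=5
Drop 4: J rot1 at col 0 lands with bottom-row=0; cleared 0 line(s) (total 0); column heights now [3 3 3 3 5 4 4], max=5
Drop 5: O rot0 at col 1 lands with bottom-row=3; cleared 0 line(s) (total 0); column heights now [3 5 5 3 5 4 4], max=5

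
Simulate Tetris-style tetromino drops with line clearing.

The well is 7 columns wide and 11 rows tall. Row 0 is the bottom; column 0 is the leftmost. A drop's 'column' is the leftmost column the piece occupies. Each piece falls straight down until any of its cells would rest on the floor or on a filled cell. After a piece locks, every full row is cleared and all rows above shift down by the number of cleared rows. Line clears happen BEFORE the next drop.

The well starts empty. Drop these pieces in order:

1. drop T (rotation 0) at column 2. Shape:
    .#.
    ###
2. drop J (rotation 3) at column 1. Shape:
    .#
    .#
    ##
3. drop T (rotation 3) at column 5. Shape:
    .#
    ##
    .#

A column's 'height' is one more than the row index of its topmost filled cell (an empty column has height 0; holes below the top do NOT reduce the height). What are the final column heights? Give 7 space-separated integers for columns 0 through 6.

Answer: 0 2 4 2 1 2 3

Derivation:
Drop 1: T rot0 at col 2 lands with bottom-row=0; cleared 0 line(s) (total 0); column heights now [0 0 1 2 1 0 0], max=2
Drop 2: J rot3 at col 1 lands with bottom-row=1; cleared 0 line(s) (total 0); column heights now [0 2 4 2 1 0 0], max=4
Drop 3: T rot3 at col 5 lands with bottom-row=0; cleared 0 line(s) (total 0); column heights now [0 2 4 2 1 2 3], max=4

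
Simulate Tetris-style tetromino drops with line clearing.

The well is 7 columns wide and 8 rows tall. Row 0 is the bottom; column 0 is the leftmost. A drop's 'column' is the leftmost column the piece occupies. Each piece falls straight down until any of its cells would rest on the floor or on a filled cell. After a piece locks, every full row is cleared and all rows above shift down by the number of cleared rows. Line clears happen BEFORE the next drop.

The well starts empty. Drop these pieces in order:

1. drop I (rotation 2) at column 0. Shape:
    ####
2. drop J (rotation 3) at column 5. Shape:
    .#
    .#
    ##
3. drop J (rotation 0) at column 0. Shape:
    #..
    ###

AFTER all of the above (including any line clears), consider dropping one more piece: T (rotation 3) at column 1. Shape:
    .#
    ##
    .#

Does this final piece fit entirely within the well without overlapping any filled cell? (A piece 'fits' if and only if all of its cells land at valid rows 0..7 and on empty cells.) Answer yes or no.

Drop 1: I rot2 at col 0 lands with bottom-row=0; cleared 0 line(s) (total 0); column heights now [1 1 1 1 0 0 0], max=1
Drop 2: J rot3 at col 5 lands with bottom-row=0; cleared 0 line(s) (total 0); column heights now [1 1 1 1 0 1 3], max=3
Drop 3: J rot0 at col 0 lands with bottom-row=1; cleared 0 line(s) (total 0); column heights now [3 2 2 1 0 1 3], max=3
Test piece T rot3 at col 1 (width 2): heights before test = [3 2 2 1 0 1 3]; fits = True

Answer: yes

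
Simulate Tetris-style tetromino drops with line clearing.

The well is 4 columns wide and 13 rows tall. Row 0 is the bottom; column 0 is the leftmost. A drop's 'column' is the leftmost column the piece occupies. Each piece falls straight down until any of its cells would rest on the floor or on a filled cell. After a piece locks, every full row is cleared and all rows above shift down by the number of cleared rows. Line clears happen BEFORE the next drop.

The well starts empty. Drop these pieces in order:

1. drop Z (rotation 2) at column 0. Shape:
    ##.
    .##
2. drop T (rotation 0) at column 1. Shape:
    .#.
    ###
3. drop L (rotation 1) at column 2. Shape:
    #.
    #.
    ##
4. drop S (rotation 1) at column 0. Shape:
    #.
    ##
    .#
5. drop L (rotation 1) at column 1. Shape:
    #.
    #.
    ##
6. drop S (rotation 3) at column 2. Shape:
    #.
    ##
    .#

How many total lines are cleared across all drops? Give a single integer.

Answer: 1

Derivation:
Drop 1: Z rot2 at col 0 lands with bottom-row=0; cleared 0 line(s) (total 0); column heights now [2 2 1 0], max=2
Drop 2: T rot0 at col 1 lands with bottom-row=2; cleared 0 line(s) (total 0); column heights now [2 3 4 3], max=4
Drop 3: L rot1 at col 2 lands with bottom-row=4; cleared 0 line(s) (total 0); column heights now [2 3 7 5], max=7
Drop 4: S rot1 at col 0 lands with bottom-row=3; cleared 1 line(s) (total 1); column heights now [5 4 6 3], max=6
Drop 5: L rot1 at col 1 lands with bottom-row=6; cleared 0 line(s) (total 1); column heights now [5 9 7 3], max=9
Drop 6: S rot3 at col 2 lands with bottom-row=6; cleared 0 line(s) (total 1); column heights now [5 9 9 8], max=9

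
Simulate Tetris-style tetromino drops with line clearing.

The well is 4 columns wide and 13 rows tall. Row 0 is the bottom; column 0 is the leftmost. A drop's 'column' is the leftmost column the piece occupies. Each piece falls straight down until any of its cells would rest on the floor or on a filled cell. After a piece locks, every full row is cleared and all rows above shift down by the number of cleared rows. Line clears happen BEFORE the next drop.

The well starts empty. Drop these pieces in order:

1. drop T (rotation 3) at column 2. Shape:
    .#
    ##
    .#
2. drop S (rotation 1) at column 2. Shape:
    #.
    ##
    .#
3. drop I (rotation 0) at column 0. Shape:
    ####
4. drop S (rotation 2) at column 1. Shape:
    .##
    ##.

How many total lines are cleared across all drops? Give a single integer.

Drop 1: T rot3 at col 2 lands with bottom-row=0; cleared 0 line(s) (total 0); column heights now [0 0 2 3], max=3
Drop 2: S rot1 at col 2 lands with bottom-row=3; cleared 0 line(s) (total 0); column heights now [0 0 6 5], max=6
Drop 3: I rot0 at col 0 lands with bottom-row=6; cleared 1 line(s) (total 1); column heights now [0 0 6 5], max=6
Drop 4: S rot2 at col 1 lands with bottom-row=6; cleared 0 line(s) (total 1); column heights now [0 7 8 8], max=8

Answer: 1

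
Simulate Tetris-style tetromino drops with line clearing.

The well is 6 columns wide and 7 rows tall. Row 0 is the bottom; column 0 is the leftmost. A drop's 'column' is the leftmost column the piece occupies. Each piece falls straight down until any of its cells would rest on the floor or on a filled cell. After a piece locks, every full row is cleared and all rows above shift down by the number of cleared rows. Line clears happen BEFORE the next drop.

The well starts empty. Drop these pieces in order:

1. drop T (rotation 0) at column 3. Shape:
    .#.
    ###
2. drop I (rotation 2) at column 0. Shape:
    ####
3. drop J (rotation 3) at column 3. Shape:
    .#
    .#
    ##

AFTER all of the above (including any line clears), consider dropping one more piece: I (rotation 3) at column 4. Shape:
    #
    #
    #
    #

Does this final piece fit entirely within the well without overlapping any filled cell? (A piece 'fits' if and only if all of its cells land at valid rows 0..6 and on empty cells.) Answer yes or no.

Drop 1: T rot0 at col 3 lands with bottom-row=0; cleared 0 line(s) (total 0); column heights now [0 0 0 1 2 1], max=2
Drop 2: I rot2 at col 0 lands with bottom-row=1; cleared 0 line(s) (total 0); column heights now [2 2 2 2 2 1], max=2
Drop 3: J rot3 at col 3 lands with bottom-row=2; cleared 0 line(s) (total 0); column heights now [2 2 2 3 5 1], max=5
Test piece I rot3 at col 4 (width 1): heights before test = [2 2 2 3 5 1]; fits = False

Answer: no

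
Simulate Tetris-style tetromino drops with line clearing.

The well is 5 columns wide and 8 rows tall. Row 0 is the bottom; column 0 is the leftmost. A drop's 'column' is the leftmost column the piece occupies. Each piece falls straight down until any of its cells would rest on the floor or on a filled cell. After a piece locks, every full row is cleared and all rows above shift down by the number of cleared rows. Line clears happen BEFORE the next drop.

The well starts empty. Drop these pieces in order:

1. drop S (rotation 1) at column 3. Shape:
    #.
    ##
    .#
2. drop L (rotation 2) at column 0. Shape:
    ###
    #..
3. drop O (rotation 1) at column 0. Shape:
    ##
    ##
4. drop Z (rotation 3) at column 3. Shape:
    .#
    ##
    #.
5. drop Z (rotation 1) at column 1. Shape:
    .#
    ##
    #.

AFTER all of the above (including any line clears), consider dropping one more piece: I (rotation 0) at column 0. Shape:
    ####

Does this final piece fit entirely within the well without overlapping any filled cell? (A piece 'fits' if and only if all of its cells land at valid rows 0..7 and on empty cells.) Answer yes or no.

Drop 1: S rot1 at col 3 lands with bottom-row=0; cleared 0 line(s) (total 0); column heights now [0 0 0 3 2], max=3
Drop 2: L rot2 at col 0 lands with bottom-row=0; cleared 1 line(s) (total 1); column heights now [1 0 0 2 1], max=2
Drop 3: O rot1 at col 0 lands with bottom-row=1; cleared 0 line(s) (total 1); column heights now [3 3 0 2 1], max=3
Drop 4: Z rot3 at col 3 lands with bottom-row=2; cleared 0 line(s) (total 1); column heights now [3 3 0 4 5], max=5
Drop 5: Z rot1 at col 1 lands with bottom-row=3; cleared 0 line(s) (total 1); column heights now [3 5 6 4 5], max=6
Test piece I rot0 at col 0 (width 4): heights before test = [3 5 6 4 5]; fits = True

Answer: yes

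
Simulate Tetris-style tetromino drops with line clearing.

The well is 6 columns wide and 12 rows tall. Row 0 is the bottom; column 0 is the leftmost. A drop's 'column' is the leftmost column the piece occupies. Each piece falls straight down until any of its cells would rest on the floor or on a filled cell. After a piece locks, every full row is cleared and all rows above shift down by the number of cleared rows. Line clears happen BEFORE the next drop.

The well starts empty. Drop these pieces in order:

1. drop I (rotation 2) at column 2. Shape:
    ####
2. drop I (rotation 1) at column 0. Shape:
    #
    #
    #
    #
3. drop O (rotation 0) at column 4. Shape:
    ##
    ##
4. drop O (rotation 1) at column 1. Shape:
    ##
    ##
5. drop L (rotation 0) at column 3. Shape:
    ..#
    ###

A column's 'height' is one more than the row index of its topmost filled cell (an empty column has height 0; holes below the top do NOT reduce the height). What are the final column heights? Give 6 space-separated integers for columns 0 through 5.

Answer: 4 3 3 4 4 5

Derivation:
Drop 1: I rot2 at col 2 lands with bottom-row=0; cleared 0 line(s) (total 0); column heights now [0 0 1 1 1 1], max=1
Drop 2: I rot1 at col 0 lands with bottom-row=0; cleared 0 line(s) (total 0); column heights now [4 0 1 1 1 1], max=4
Drop 3: O rot0 at col 4 lands with bottom-row=1; cleared 0 line(s) (total 0); column heights now [4 0 1 1 3 3], max=4
Drop 4: O rot1 at col 1 lands with bottom-row=1; cleared 0 line(s) (total 0); column heights now [4 3 3 1 3 3], max=4
Drop 5: L rot0 at col 3 lands with bottom-row=3; cleared 0 line(s) (total 0); column heights now [4 3 3 4 4 5], max=5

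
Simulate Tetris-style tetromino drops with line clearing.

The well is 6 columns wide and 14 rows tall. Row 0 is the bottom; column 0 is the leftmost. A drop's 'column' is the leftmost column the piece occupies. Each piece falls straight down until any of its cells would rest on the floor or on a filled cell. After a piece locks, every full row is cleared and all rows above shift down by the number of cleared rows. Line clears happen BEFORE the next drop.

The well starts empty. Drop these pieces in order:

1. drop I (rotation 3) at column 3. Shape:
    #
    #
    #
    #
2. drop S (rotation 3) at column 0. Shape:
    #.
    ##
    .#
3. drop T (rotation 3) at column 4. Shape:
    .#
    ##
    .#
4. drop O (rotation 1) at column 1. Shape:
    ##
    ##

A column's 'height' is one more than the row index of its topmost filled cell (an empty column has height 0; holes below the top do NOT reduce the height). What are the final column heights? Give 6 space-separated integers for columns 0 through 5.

Drop 1: I rot3 at col 3 lands with bottom-row=0; cleared 0 line(s) (total 0); column heights now [0 0 0 4 0 0], max=4
Drop 2: S rot3 at col 0 lands with bottom-row=0; cleared 0 line(s) (total 0); column heights now [3 2 0 4 0 0], max=4
Drop 3: T rot3 at col 4 lands with bottom-row=0; cleared 0 line(s) (total 0); column heights now [3 2 0 4 2 3], max=4
Drop 4: O rot1 at col 1 lands with bottom-row=2; cleared 0 line(s) (total 0); column heights now [3 4 4 4 2 3], max=4

Answer: 3 4 4 4 2 3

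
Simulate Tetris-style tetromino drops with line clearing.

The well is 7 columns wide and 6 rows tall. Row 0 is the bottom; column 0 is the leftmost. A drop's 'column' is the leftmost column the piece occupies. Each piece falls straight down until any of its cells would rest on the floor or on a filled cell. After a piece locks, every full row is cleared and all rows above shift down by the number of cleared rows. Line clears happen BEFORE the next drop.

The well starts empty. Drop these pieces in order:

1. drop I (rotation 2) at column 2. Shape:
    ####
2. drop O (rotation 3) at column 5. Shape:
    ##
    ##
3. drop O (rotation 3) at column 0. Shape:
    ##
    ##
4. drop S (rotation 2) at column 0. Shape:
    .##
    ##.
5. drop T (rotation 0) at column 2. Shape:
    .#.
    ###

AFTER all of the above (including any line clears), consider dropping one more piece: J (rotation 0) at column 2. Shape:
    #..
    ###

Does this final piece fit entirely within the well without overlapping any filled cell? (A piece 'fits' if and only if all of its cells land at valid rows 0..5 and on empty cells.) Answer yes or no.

Answer: no

Derivation:
Drop 1: I rot2 at col 2 lands with bottom-row=0; cleared 0 line(s) (total 0); column heights now [0 0 1 1 1 1 0], max=1
Drop 2: O rot3 at col 5 lands with bottom-row=1; cleared 0 line(s) (total 0); column heights now [0 0 1 1 1 3 3], max=3
Drop 3: O rot3 at col 0 lands with bottom-row=0; cleared 0 line(s) (total 0); column heights now [2 2 1 1 1 3 3], max=3
Drop 4: S rot2 at col 0 lands with bottom-row=2; cleared 0 line(s) (total 0); column heights now [3 4 4 1 1 3 3], max=4
Drop 5: T rot0 at col 2 lands with bottom-row=4; cleared 0 line(s) (total 0); column heights now [3 4 5 6 5 3 3], max=6
Test piece J rot0 at col 2 (width 3): heights before test = [3 4 5 6 5 3 3]; fits = False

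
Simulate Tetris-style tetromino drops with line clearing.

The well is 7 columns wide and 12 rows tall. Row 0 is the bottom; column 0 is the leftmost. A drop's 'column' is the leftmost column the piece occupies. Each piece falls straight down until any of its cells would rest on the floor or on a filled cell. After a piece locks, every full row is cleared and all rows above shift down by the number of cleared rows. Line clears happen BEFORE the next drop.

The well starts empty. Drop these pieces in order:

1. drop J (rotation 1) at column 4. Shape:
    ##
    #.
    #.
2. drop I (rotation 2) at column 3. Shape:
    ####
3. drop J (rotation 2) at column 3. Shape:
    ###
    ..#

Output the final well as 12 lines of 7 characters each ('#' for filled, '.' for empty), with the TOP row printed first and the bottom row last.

Answer: .......
.......
.......
.......
.......
.......
...###.
.....#.
...####
....##.
....#..
....#..

Derivation:
Drop 1: J rot1 at col 4 lands with bottom-row=0; cleared 0 line(s) (total 0); column heights now [0 0 0 0 3 3 0], max=3
Drop 2: I rot2 at col 3 lands with bottom-row=3; cleared 0 line(s) (total 0); column heights now [0 0 0 4 4 4 4], max=4
Drop 3: J rot2 at col 3 lands with bottom-row=4; cleared 0 line(s) (total 0); column heights now [0 0 0 6 6 6 4], max=6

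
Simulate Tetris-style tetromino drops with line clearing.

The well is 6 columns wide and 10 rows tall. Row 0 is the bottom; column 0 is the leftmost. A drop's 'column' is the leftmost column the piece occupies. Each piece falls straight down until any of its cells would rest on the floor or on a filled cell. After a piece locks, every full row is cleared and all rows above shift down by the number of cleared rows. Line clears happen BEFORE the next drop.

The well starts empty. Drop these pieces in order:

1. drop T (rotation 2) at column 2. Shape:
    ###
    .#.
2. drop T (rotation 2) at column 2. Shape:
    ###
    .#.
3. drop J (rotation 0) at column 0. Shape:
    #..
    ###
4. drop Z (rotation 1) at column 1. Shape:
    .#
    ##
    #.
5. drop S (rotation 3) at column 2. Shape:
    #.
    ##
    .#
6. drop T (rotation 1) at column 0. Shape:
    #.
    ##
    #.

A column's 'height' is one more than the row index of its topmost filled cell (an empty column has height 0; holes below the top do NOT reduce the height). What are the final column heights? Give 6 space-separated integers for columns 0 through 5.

Answer: 9 8 10 9 4 0

Derivation:
Drop 1: T rot2 at col 2 lands with bottom-row=0; cleared 0 line(s) (total 0); column heights now [0 0 2 2 2 0], max=2
Drop 2: T rot2 at col 2 lands with bottom-row=2; cleared 0 line(s) (total 0); column heights now [0 0 4 4 4 0], max=4
Drop 3: J rot0 at col 0 lands with bottom-row=4; cleared 0 line(s) (total 0); column heights now [6 5 5 4 4 0], max=6
Drop 4: Z rot1 at col 1 lands with bottom-row=5; cleared 0 line(s) (total 0); column heights now [6 7 8 4 4 0], max=8
Drop 5: S rot3 at col 2 lands with bottom-row=7; cleared 0 line(s) (total 0); column heights now [6 7 10 9 4 0], max=10
Drop 6: T rot1 at col 0 lands with bottom-row=6; cleared 0 line(s) (total 0); column heights now [9 8 10 9 4 0], max=10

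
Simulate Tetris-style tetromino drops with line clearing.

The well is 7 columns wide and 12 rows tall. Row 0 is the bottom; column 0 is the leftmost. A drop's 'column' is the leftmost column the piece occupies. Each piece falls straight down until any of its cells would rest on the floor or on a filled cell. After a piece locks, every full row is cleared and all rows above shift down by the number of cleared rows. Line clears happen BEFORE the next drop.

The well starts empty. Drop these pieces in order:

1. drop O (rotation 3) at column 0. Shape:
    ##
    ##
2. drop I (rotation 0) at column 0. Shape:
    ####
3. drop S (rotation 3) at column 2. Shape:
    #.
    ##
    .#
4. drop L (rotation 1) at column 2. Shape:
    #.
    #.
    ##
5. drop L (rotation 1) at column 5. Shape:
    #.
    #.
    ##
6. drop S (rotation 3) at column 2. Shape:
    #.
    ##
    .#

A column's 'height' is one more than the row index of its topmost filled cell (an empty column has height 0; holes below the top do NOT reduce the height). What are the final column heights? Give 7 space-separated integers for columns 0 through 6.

Drop 1: O rot3 at col 0 lands with bottom-row=0; cleared 0 line(s) (total 0); column heights now [2 2 0 0 0 0 0], max=2
Drop 2: I rot0 at col 0 lands with bottom-row=2; cleared 0 line(s) (total 0); column heights now [3 3 3 3 0 0 0], max=3
Drop 3: S rot3 at col 2 lands with bottom-row=3; cleared 0 line(s) (total 0); column heights now [3 3 6 5 0 0 0], max=6
Drop 4: L rot1 at col 2 lands with bottom-row=6; cleared 0 line(s) (total 0); column heights now [3 3 9 7 0 0 0], max=9
Drop 5: L rot1 at col 5 lands with bottom-row=0; cleared 0 line(s) (total 0); column heights now [3 3 9 7 0 3 1], max=9
Drop 6: S rot3 at col 2 lands with bottom-row=8; cleared 0 line(s) (total 0); column heights now [3 3 11 10 0 3 1], max=11

Answer: 3 3 11 10 0 3 1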